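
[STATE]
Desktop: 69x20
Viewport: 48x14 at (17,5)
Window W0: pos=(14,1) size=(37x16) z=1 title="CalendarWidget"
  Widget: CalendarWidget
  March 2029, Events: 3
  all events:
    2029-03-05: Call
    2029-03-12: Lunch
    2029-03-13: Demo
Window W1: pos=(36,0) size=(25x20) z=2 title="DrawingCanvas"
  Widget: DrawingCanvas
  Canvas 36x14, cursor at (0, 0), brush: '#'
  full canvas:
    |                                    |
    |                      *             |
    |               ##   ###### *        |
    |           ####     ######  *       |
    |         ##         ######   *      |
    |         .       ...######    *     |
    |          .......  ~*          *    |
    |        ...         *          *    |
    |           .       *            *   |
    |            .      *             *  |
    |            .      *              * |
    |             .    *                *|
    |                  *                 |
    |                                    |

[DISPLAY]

 Tu We Th Fr Sa Su ┃               ##   ###┃    
        1  2  3  4 ┃           ####     ###┃    
*  6  7  8  9 10 11┃         ##         ###┃    
* 13* 14 15 16 17 1┃         .       ...###┃    
 20 21 22 23 24 25 ┃          .......  ~*  ┃    
 27 28 29 30 31    ┃        ...         *  ┃    
                   ┃           .       *   ┃    
                   ┃            .      *   ┃    
                   ┃            .      *   ┃    
                   ┃             .    *    ┃    
                   ┃                  *    ┃    
━━━━━━━━━━━━━━━━━━━┃                       ┃    
                   ┃                       ┃    
                   ┃                       ┃    


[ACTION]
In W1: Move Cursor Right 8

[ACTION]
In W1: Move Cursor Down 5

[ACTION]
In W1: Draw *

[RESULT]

 Tu We Th Fr Sa Su ┃               ##   ###┃    
        1  2  3  4 ┃           ####     ###┃    
*  6  7  8  9 10 11┃         ##         ###┃    
* 13* 14 15 16 17 1┃        *.       ...###┃    
 20 21 22 23 24 25 ┃          .......  ~*  ┃    
 27 28 29 30 31    ┃        ...         *  ┃    
                   ┃           .       *   ┃    
                   ┃            .      *   ┃    
                   ┃            .      *   ┃    
                   ┃             .    *    ┃    
                   ┃                  *    ┃    
━━━━━━━━━━━━━━━━━━━┃                       ┃    
                   ┃                       ┃    
                   ┃                       ┃    


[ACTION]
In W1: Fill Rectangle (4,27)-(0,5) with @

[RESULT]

 Tu We Th Fr Sa Su ┃     @@@@@@@@@@@@@@@@@@┃    
        1  2  3  4 ┃     @@@@@@@@@@@@@@@@@@┃    
*  6  7  8  9 10 11┃     @@@@@@@@@@@@@@@@@@┃    
* 13* 14 15 16 17 1┃        *.       ...###┃    
 20 21 22 23 24 25 ┃          .......  ~*  ┃    
 27 28 29 30 31    ┃        ...         *  ┃    
                   ┃           .       *   ┃    
                   ┃            .      *   ┃    
                   ┃            .      *   ┃    
                   ┃             .    *    ┃    
                   ┃                  *    ┃    
━━━━━━━━━━━━━━━━━━━┃                       ┃    
                   ┃                       ┃    
                   ┃                       ┃    


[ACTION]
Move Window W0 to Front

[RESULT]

 Tu We Th Fr Sa Su               ┃@@@@@@@@@┃    
        1  2  3  4               ┃@@@@@@@@@┃    
*  6  7  8  9 10 11              ┃@@@@@@@@@┃    
* 13* 14 15 16 17 18             ┃   ...###┃    
 20 21 22 23 24 25               ┃...  ~*  ┃    
 27 28 29 30 31                  ┃      *  ┃    
                                 ┃     *   ┃    
                                 ┃     *   ┃    
                                 ┃     *   ┃    
                                 ┃    *    ┃    
                                 ┃    *    ┃    
━━━━━━━━━━━━━━━━━━━━━━━━━━━━━━━━━┛         ┃    
                   ┃                       ┃    
                   ┃                       ┃    


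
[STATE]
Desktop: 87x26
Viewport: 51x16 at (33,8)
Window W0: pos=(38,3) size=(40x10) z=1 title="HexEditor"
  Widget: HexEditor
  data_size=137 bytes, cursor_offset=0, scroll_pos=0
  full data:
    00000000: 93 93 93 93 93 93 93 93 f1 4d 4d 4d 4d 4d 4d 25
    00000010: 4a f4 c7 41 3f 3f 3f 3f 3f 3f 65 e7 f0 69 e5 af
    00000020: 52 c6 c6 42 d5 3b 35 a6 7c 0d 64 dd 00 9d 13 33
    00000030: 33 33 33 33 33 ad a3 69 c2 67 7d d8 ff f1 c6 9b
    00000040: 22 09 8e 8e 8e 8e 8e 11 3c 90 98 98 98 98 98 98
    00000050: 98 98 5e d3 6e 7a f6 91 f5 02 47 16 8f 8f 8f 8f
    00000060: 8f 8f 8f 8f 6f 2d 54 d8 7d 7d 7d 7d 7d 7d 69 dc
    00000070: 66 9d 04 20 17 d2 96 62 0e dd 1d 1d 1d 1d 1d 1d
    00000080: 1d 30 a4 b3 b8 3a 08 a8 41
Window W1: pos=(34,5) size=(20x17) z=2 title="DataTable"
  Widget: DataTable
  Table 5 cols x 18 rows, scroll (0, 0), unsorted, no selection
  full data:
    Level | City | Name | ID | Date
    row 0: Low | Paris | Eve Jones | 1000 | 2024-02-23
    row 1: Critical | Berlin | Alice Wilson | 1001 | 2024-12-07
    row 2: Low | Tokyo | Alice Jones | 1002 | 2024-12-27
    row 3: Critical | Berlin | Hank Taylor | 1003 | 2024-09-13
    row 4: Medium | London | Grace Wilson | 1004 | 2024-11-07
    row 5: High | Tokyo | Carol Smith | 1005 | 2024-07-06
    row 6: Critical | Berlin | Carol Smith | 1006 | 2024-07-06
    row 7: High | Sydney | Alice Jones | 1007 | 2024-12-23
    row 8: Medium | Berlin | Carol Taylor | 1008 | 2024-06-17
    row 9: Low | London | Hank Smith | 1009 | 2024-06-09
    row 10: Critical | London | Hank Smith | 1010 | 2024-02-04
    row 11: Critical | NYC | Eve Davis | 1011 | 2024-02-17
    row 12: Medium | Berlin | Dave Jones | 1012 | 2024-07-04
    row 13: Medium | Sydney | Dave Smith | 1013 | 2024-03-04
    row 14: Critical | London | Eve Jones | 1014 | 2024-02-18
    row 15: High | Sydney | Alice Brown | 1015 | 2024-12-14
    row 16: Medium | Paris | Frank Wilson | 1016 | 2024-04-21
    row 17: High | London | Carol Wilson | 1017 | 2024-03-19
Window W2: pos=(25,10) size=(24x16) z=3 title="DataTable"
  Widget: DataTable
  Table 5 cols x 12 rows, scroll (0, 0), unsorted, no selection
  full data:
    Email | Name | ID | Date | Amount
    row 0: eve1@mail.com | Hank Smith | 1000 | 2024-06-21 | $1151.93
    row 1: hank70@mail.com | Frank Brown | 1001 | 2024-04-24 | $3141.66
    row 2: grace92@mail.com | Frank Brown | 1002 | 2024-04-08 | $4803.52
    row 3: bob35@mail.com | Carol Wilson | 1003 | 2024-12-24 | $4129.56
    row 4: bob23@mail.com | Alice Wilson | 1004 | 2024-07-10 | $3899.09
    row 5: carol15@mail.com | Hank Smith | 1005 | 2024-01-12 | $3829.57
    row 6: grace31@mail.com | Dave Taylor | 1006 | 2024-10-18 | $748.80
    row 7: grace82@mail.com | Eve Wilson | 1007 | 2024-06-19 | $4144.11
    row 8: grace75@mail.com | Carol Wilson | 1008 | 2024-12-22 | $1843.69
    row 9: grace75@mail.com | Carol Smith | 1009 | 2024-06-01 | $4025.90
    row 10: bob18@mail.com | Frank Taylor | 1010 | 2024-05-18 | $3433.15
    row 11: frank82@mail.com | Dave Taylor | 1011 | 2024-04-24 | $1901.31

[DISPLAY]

 ┃Level   │City  │Na┃ c6 42 d5 3b 35 a6  7c ┃      
 ┃────────┼──────┼──┃ 33 33 33 ad a3 69  c2 ┃      
━━━━━━━━━━━━━━━┓ │Ev┃ 8e 8e 8e 8e 8e 11  3c ┃      
ble            ┃n│Al┃ 5e d3 6e 7a f6 91  f5 ┃      
───────────────┨ │Al┃━━━━━━━━━━━━━━━━━━━━━━━┛      
         │Name ┃n│Ha┃                              
─────────┼─────┃n│Gr┃                              
il.com   │Hank ┃ │Ca┃                              
mail.com │Frank┃n│Ca┃                              
@mail.com│Frank┃y│Al┃                              
ail.com  │Carol┃n│Ca┃                              
ail.com  │Alice┃n│Ha┃                              
@mail.com│Hank ┃n│Ha┃                              
@mail.com│Dave ┃━━━━┛                              
@mail.com│Eve W┃                                   
@mail.com│Carol┃                                   


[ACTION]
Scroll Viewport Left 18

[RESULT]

                   ┃Level   │City  │Na┃ c6 42 d5 3b
                   ┃────────┼──────┼──┃ 33 33 33 ad
          ┏━━━━━━━━━━━━━━━━━━━━━━┓ │Ev┃ 8e 8e 8e 8e
          ┃ DataTable            ┃n│Al┃ 5e d3 6e 7a
          ┠──────────────────────┨ │Al┃━━━━━━━━━━━━
          ┃Email           │Name ┃n│Ha┃            
          ┃────────────────┼─────┃n│Gr┃            
          ┃eve1@mail.com   │Hank ┃ │Ca┃            
          ┃hank70@mail.com │Frank┃n│Ca┃            
          ┃grace92@mail.com│Frank┃y│Al┃            
          ┃bob35@mail.com  │Carol┃n│Ca┃            
          ┃bob23@mail.com  │Alice┃n│Ha┃            
          ┃carol15@mail.com│Hank ┃n│Ha┃            
          ┃grace31@mail.com│Dave ┃━━━━┛            
          ┃grace82@mail.com│Eve W┃                 
          ┃grace75@mail.com│Carol┃                 


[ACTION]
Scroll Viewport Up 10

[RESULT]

                                                   
                                                   
                                                   
                       ┏━━━━━━━━━━━━━━━━━━━━━━━━━━━
                       ┃ HexEditor                 
                   ┏━━━━━━━━━━━━━━━━━━┓────────────
                   ┃ DataTable        ┃ 93 93 93 93
                   ┠──────────────────┨ c7 41 3f 3f
                   ┃Level   │City  │Na┃ c6 42 d5 3b
                   ┃────────┼──────┼──┃ 33 33 33 ad
          ┏━━━━━━━━━━━━━━━━━━━━━━┓ │Ev┃ 8e 8e 8e 8e
          ┃ DataTable            ┃n│Al┃ 5e d3 6e 7a
          ┠──────────────────────┨ │Al┃━━━━━━━━━━━━
          ┃Email           │Name ┃n│Ha┃            
          ┃────────────────┼─────┃n│Gr┃            
          ┃eve1@mail.com   │Hank ┃ │Ca┃            


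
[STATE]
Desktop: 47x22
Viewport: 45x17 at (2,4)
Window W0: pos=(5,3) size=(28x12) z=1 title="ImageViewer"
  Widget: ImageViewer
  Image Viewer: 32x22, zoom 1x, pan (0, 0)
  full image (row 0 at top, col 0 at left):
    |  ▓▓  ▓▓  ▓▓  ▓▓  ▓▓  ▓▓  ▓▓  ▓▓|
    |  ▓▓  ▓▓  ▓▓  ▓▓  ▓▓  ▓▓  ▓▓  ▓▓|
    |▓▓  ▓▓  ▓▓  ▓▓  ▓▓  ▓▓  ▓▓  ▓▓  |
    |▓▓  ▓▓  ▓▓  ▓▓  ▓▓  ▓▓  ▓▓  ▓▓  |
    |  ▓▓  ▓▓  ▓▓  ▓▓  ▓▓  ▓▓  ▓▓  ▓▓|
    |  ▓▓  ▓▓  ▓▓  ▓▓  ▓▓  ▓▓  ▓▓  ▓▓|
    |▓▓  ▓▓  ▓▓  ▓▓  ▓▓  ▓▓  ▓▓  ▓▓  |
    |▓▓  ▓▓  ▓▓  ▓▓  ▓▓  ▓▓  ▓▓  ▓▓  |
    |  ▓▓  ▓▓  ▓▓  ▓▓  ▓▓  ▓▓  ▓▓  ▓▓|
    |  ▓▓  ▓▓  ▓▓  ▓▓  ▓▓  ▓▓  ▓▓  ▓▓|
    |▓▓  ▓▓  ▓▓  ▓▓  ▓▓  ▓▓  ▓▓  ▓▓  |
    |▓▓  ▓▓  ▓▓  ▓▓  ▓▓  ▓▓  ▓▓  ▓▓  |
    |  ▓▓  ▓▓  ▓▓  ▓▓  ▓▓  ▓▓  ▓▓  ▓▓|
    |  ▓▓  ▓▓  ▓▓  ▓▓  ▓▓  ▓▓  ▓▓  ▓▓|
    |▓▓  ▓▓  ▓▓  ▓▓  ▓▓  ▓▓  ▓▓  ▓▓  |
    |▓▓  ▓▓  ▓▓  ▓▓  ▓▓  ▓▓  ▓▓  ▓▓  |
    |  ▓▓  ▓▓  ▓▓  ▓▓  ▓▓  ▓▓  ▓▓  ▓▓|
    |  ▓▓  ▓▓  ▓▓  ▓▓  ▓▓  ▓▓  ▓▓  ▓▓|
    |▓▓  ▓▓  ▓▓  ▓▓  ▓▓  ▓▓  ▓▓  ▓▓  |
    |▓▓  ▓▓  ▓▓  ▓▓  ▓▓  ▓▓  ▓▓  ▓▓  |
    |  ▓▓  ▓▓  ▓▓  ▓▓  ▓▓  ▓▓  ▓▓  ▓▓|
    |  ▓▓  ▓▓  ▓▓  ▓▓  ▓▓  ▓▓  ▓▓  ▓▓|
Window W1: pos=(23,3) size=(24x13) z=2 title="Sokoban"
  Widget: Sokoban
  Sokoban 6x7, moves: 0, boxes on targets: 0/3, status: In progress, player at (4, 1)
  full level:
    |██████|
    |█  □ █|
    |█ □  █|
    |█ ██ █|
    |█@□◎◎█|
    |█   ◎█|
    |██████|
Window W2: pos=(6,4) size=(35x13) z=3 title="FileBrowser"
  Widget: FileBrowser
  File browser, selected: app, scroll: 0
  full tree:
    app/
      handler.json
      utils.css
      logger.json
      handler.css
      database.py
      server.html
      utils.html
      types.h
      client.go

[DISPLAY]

   ┃┏━━━━━━━━━━━━━━━━━━━━━━━━━━━━━━━━━┓     ┃
   ┠┃ FileBrowser                     ┃─────┨
   ┃┠─────────────────────────────────┨     ┃
   ┃┃> [-] app/                       ┃     ┃
   ┃┃    handler.json                 ┃     ┃
   ┃┃    utils.css                    ┃     ┃
   ┃┃    logger.json                  ┃     ┃
   ┃┃    handler.css                  ┃     ┃
   ┃┃    database.py                  ┃     ┃
   ┃┃    server.html                  ┃     ┃
   ┗┃    utils.html                   ┃     ┃
    ┃    types.h                      ┃━━━━━┛
    ┗━━━━━━━━━━━━━━━━━━━━━━━━━━━━━━━━━┛      
                                             
                                             
                                             
                                             


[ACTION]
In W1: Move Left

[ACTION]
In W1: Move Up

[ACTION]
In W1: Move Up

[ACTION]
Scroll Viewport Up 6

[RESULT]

                                             
                                             
                                             
   ┏━━━━━━━━━━━━━━━━━┏━━━━━━━━━━━━━━━━━━━━━━┓
   ┃┏━━━━━━━━━━━━━━━━━━━━━━━━━━━━━━━━━┓     ┃
   ┠┃ FileBrowser                     ┃─────┨
   ┃┠─────────────────────────────────┨     ┃
   ┃┃> [-] app/                       ┃     ┃
   ┃┃    handler.json                 ┃     ┃
   ┃┃    utils.css                    ┃     ┃
   ┃┃    logger.json                  ┃     ┃
   ┃┃    handler.css                  ┃     ┃
   ┃┃    database.py                  ┃     ┃
   ┃┃    server.html                  ┃     ┃
   ┗┃    utils.html                   ┃     ┃
    ┃    types.h                      ┃━━━━━┛
    ┗━━━━━━━━━━━━━━━━━━━━━━━━━━━━━━━━━┛      


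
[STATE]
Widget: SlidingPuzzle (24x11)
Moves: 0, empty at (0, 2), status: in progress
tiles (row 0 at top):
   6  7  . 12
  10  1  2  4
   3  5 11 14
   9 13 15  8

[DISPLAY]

┌────┬────┬────┬────┐   
│  6 │  7 │    │ 12 │   
├────┼────┼────┼────┤   
│ 10 │  1 │  2 │  4 │   
├────┼────┼────┼────┤   
│  3 │  5 │ 11 │ 14 │   
├────┼────┼────┼────┤   
│  9 │ 13 │ 15 │  8 │   
└────┴────┴────┴────┘   
Moves: 0                
                        


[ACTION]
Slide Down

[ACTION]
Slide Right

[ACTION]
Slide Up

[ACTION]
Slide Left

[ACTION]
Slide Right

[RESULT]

┌────┬────┬────┬────┐   
│  6 │  1 │  7 │ 12 │   
├────┼────┼────┼────┤   
│ 10 │    │  2 │  4 │   
├────┼────┼────┼────┤   
│  3 │  5 │ 11 │ 14 │   
├────┼────┼────┼────┤   
│  9 │ 13 │ 15 │  8 │   
└────┴────┴────┴────┘   
Moves: 4                
                        


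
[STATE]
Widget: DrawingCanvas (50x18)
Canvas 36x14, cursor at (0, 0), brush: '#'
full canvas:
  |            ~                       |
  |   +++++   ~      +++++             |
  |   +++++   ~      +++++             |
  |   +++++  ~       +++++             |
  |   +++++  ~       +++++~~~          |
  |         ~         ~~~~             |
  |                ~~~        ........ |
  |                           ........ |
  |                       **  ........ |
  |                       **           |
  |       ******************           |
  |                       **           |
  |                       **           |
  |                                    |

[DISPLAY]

+           ~                                     
   +++++   ~      +++++                           
   +++++   ~      +++++                           
   +++++  ~       +++++                           
   +++++  ~       +++++~~~                        
         ~         ~~~~                           
                ~~~        ........               
                           ........               
                       **  ........               
                       **                         
       ******************                         
                       **                         
                       **                         
                                                  
                                                  
                                                  
                                                  
                                                  


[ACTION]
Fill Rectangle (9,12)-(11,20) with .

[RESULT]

+           ~                                     
   +++++   ~      +++++                           
   +++++   ~      +++++                           
   +++++  ~       +++++                           
   +++++  ~       +++++~~~                        
         ~         ~~~~                           
                ~~~        ........               
                           ........               
                       **  ........               
            .........  **                         
       *****.........****                         
            .........  **                         
                       **                         
                                                  
                                                  
                                                  
                                                  
                                                  


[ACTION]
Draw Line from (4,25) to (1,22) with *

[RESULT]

+           ~                                     
   +++++   ~      ++++*                           
   +++++   ~      +++++*                          
   +++++  ~       +++++ *                         
   +++++  ~       +++++~~*                        
         ~         ~~~~                           
                ~~~        ........               
                           ........               
                       **  ........               
            .........  **                         
       *****.........****                         
            .........  **                         
                       **                         
                                                  
                                                  
                                                  
                                                  
                                                  


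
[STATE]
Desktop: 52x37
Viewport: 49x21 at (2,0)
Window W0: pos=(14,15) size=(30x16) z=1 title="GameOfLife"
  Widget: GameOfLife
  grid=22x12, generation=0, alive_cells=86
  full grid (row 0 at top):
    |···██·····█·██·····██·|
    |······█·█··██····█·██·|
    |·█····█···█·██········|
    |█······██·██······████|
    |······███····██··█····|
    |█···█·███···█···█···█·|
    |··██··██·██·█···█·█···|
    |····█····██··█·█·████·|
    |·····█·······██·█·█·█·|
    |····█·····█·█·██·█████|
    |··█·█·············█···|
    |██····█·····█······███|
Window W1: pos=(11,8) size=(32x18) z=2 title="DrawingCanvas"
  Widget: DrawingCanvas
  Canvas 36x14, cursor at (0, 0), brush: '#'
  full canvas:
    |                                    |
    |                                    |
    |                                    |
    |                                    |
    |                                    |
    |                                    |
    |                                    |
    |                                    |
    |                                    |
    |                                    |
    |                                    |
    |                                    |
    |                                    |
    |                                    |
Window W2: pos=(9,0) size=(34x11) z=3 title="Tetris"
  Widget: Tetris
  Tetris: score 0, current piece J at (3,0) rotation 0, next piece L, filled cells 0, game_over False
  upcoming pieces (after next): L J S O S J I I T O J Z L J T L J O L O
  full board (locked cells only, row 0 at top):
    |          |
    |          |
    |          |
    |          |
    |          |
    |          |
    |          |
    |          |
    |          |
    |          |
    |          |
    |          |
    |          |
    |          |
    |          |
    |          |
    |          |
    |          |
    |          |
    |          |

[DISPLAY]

       ┏━━━━━━━━━━━━━━━━━━━━━━━━━━━━━━━━┓        
       ┃ Tetris                         ┃        
       ┠────────────────────────────────┨        
       ┃          │Next:                ┃        
       ┃          │  ▒                  ┃        
       ┃          │▒▒▒                  ┃        
       ┃          │                     ┃        
       ┃          │                     ┃        
       ┃          │                     ┃        
       ┃          │Score:               ┃        
       ┗━━━━━━━━━━━━━━━━━━━━━━━━━━━━━━━━┛        
         ┃+                             ┃        
         ┃                              ┃        
         ┃                              ┃        
         ┃                              ┃        
         ┃                              ┃┓       
         ┃                              ┃┃       
         ┃                              ┃┨       
         ┃                              ┃┃       
         ┃                              ┃┃       
         ┃                              ┃┃       


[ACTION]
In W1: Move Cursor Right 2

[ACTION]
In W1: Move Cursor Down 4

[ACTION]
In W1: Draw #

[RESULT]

       ┏━━━━━━━━━━━━━━━━━━━━━━━━━━━━━━━━┓        
       ┃ Tetris                         ┃        
       ┠────────────────────────────────┨        
       ┃          │Next:                ┃        
       ┃          │  ▒                  ┃        
       ┃          │▒▒▒                  ┃        
       ┃          │                     ┃        
       ┃          │                     ┃        
       ┃          │                     ┃        
       ┃          │Score:               ┃        
       ┗━━━━━━━━━━━━━━━━━━━━━━━━━━━━━━━━┛        
         ┃                              ┃        
         ┃                              ┃        
         ┃                              ┃        
         ┃                              ┃        
         ┃  #                           ┃┓       
         ┃                              ┃┃       
         ┃                              ┃┨       
         ┃                              ┃┃       
         ┃                              ┃┃       
         ┃                              ┃┃       


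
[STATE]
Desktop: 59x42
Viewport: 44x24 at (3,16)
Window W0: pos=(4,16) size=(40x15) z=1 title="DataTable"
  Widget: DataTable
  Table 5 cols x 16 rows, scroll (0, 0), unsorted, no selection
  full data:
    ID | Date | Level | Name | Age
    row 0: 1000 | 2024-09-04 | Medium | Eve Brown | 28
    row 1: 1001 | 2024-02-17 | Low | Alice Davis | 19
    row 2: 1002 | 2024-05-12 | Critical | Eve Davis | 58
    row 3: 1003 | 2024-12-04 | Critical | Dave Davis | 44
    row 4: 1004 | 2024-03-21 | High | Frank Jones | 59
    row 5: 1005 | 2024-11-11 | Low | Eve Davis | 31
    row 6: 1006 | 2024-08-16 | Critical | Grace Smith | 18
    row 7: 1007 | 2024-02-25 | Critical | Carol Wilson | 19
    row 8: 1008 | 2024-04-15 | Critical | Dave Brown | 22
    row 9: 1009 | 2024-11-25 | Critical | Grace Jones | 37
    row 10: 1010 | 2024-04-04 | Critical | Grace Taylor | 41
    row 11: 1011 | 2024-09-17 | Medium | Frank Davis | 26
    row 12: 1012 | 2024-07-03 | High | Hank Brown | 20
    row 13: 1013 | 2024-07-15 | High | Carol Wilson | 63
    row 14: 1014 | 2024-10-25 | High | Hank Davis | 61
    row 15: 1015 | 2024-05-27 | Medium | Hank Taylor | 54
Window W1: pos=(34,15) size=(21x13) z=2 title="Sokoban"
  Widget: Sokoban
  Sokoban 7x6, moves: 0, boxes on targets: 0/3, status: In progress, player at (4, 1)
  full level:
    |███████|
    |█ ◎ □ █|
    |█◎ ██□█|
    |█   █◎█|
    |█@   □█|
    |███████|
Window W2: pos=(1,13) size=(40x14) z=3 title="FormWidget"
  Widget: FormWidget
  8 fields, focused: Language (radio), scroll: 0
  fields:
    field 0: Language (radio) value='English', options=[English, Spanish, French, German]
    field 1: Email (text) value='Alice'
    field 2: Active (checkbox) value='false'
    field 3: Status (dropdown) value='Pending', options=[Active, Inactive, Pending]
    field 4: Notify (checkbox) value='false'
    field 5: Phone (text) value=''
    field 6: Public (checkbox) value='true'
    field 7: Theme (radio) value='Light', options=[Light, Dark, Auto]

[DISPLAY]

 Language:   (●) English  ( ) Spanish┃an    
 Email:      [Alice                 ]┃──────
 Active:     [ ]                     ┃█     
 Status:     [Pending              ▼]┃█     
 Notify:     [ ]                     ┃█     
 Phone:      [                      ]┃█     
 Public:     [x]                     ┃█     
 Theme:      (●) Light  ( ) Dark  ( )┃█     
                                     ┃ 0  0/
                                     ┃      
━━━━━━━━━━━━━━━━━━━━━━━━━━━━━━━━━━━━━┛      
 ┃1006│2024-08-16│Critical│Grac┗━━━━━━━━━━━━
 ┃1007│2024-02-25│Critical│Carol Wilson│┃   
 ┃1008│2024-04-15│Critical│Dave Brown  │┃   
 ┗━━━━━━━━━━━━━━━━━━━━━━━━━━━━━━━━━━━━━━┛   
                                            
                                            
                                            
                                            
                                            
                                            
                                            
                                            
                                            


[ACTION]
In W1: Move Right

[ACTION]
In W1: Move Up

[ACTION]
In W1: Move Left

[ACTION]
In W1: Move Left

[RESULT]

 Language:   (●) English  ( ) Spanish┃an    
 Email:      [Alice                 ]┃──────
 Active:     [ ]                     ┃█     
 Status:     [Pending              ▼]┃█     
 Notify:     [ ]                     ┃█     
 Phone:      [                      ]┃█     
 Public:     [x]                     ┃█     
 Theme:      (●) Light  ( ) Dark  ( )┃█     
                                     ┃ 3  0/
                                     ┃      
━━━━━━━━━━━━━━━━━━━━━━━━━━━━━━━━━━━━━┛      
 ┃1006│2024-08-16│Critical│Grac┗━━━━━━━━━━━━
 ┃1007│2024-02-25│Critical│Carol Wilson│┃   
 ┃1008│2024-04-15│Critical│Dave Brown  │┃   
 ┗━━━━━━━━━━━━━━━━━━━━━━━━━━━━━━━━━━━━━━┛   
                                            
                                            
                                            
                                            
                                            
                                            
                                            
                                            
                                            


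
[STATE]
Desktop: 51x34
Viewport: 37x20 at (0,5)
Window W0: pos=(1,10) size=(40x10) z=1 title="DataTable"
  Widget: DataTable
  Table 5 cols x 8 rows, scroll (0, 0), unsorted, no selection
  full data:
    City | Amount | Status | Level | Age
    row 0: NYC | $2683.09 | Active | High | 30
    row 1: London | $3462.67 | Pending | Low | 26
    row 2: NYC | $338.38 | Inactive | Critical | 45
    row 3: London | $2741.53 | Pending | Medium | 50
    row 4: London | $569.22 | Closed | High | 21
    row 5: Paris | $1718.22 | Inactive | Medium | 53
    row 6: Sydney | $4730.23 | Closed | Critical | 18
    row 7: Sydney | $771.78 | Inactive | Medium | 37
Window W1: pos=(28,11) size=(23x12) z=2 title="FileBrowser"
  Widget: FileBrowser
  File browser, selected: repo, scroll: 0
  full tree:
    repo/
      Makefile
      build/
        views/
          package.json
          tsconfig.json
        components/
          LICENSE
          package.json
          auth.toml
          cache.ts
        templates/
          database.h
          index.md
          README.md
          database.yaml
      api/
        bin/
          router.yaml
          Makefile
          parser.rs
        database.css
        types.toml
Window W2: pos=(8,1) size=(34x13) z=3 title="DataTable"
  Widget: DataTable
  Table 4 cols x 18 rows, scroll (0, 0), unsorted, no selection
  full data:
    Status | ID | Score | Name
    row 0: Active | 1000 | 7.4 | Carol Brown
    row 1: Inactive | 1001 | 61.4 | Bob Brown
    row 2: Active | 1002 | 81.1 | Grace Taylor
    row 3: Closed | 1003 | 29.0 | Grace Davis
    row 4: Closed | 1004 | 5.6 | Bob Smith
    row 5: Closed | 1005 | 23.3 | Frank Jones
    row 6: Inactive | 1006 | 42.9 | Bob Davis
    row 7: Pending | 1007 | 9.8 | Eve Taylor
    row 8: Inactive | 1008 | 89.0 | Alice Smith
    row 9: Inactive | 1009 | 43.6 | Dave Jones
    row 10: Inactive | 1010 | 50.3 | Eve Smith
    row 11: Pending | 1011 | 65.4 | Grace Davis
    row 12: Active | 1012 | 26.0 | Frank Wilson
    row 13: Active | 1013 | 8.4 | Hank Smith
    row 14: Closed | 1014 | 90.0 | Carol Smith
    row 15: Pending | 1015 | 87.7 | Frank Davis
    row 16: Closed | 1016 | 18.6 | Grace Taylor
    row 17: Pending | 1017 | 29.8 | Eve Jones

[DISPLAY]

        ┃────────┼────┼─────┼────────
        ┃Active  │1000│7.4  │Carol Br
        ┃Inactive│1001│61.4 │Bob Brow
        ┃Active  │1002│81.1 │Grace Ta
        ┃Closed  │1003│29.0 │Grace Da
 ┏━━━━━━┃Closed  │1004│5.6  │Bob Smit
 ┃ DataT┃Closed  │1005│23.3 │Frank Jo
 ┠──────┃Inactive│1006│42.9 │Bob Davi
 ┃City  ┗━━━━━━━━━━━━━━━━━━━━━━━━━━━━
 ┃──────┼────────┼────────┼─┃> [-] re
 ┃NYC   │$2683.09│Active  │H┃    Make
 ┃London│$3462.67│Pending │L┃    [+] 
 ┃NYC   │$338.38 │Inactive│C┃    [+] 
 ┃London│$2741.53│Pending │M┃        
 ┗━━━━━━━━━━━━━━━━━━━━━━━━━━┃        
                            ┃        
                            ┃        
                            ┗━━━━━━━━
                                     
                                     


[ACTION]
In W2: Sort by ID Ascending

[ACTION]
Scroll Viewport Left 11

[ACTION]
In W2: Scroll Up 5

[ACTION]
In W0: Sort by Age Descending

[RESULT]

        ┃────────┼────┼─────┼────────
        ┃Active  │1000│7.4  │Carol Br
        ┃Inactive│1001│61.4 │Bob Brow
        ┃Active  │1002│81.1 │Grace Ta
        ┃Closed  │1003│29.0 │Grace Da
 ┏━━━━━━┃Closed  │1004│5.6  │Bob Smit
 ┃ DataT┃Closed  │1005│23.3 │Frank Jo
 ┠──────┃Inactive│1006│42.9 │Bob Davi
 ┃City  ┗━━━━━━━━━━━━━━━━━━━━━━━━━━━━
 ┃──────┼────────┼────────┼─┃> [-] re
 ┃Paris │$1718.22│Inactive│M┃    Make
 ┃London│$2741.53│Pending │M┃    [+] 
 ┃NYC   │$338.38 │Inactive│C┃    [+] 
 ┃Sydney│$771.78 │Inactive│M┃        
 ┗━━━━━━━━━━━━━━━━━━━━━━━━━━┃        
                            ┃        
                            ┃        
                            ┗━━━━━━━━
                                     
                                     


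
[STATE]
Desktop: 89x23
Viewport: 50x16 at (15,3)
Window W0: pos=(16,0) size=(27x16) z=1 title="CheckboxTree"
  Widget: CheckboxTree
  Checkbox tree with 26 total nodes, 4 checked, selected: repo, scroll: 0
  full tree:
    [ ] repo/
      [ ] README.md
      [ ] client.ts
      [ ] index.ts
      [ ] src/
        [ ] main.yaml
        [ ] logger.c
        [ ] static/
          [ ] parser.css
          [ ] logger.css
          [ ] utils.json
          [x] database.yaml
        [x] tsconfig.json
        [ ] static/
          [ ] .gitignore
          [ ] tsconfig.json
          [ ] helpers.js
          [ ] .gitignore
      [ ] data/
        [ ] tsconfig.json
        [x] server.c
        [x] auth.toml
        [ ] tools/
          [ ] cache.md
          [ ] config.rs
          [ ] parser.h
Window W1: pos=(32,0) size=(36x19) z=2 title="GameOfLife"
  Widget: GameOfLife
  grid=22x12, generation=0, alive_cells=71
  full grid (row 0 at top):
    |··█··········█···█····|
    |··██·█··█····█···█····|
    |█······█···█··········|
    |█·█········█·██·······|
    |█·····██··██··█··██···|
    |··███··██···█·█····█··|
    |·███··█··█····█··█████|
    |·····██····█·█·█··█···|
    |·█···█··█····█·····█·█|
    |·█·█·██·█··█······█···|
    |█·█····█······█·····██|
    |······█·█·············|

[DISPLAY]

 ┃>[-] repo/     ┃Gen: 0                          
 ┃   [ ] README.m┃··█··········█···█····          
 ┃   [ ] client.t┃··██·█··█····█···█····          
 ┃   [ ] index.ts┃█······█···█··········          
 ┃   [-] src/    ┃█·█········█·██·······          
 ┃     [ ] main.y┃█·····██··██··█··██···          
 ┃     [ ] logger┃··███··██···█·█····█··          
 ┃     [-] static┃·███··█··█····█··█████          
 ┃       [ ] pars┃·····██····█·█·█··█···          
 ┃       [ ] logg┃·█···█··█····█·····█·█          
 ┃       [ ] util┃·█·█·██·█··█······█···          
 ┃       [x] data┃█·█····█······█·····██          
 ┗━━━━━━━━━━━━━━━┃······█·█·············          
                 ┃                                
                 ┃                                
                 ┗━━━━━━━━━━━━━━━━━━━━━━━━━━━━━━━━


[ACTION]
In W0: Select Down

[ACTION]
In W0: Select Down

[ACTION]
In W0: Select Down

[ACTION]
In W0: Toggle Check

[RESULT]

 ┃ [-] repo/     ┃Gen: 0                          
 ┃   [ ] README.m┃··█··········█···█····          
 ┃   [ ] client.t┃··██·█··█····█···█····          
 ┃>  [x] index.ts┃█······█···█··········          
 ┃   [-] src/    ┃█·█········█·██·······          
 ┃     [ ] main.y┃█·····██··██··█··██···          
 ┃     [ ] logger┃··███··██···█·█····█··          
 ┃     [-] static┃·███··█··█····█··█████          
 ┃       [ ] pars┃·····██····█·█·█··█···          
 ┃       [ ] logg┃·█···█··█····█·····█·█          
 ┃       [ ] util┃·█·█·██·█··█······█···          
 ┃       [x] data┃█·█····█······█·····██          
 ┗━━━━━━━━━━━━━━━┃······█·█·············          
                 ┃                                
                 ┃                                
                 ┗━━━━━━━━━━━━━━━━━━━━━━━━━━━━━━━━


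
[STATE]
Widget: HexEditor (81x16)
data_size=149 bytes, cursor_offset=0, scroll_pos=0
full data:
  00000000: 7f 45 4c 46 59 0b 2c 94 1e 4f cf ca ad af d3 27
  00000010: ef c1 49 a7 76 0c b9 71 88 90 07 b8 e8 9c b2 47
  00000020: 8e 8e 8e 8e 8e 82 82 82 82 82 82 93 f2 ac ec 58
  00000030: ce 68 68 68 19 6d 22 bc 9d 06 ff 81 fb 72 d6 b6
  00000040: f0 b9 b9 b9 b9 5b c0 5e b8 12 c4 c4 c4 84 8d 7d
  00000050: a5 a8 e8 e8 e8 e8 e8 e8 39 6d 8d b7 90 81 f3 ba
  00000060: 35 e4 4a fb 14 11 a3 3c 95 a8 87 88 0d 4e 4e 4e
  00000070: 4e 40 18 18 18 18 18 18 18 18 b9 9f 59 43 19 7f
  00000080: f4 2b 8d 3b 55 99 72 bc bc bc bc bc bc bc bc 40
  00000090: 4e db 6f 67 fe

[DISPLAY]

00000000  7F 45 4c 46 59 0b 2c 94  1e 4f cf ca ad af d3 27  |.ELFY.,..O.....'|   
00000010  ef c1 49 a7 76 0c b9 71  88 90 07 b8 e8 9c b2 47  |..I.v..q.......G|   
00000020  8e 8e 8e 8e 8e 82 82 82  82 82 82 93 f2 ac ec 58  |...............X|   
00000030  ce 68 68 68 19 6d 22 bc  9d 06 ff 81 fb 72 d6 b6  |.hhh.m"......r..|   
00000040  f0 b9 b9 b9 b9 5b c0 5e  b8 12 c4 c4 c4 84 8d 7d  |.....[.^.......}|   
00000050  a5 a8 e8 e8 e8 e8 e8 e8  39 6d 8d b7 90 81 f3 ba  |........9m......|   
00000060  35 e4 4a fb 14 11 a3 3c  95 a8 87 88 0d 4e 4e 4e  |5.J....<.....NNN|   
00000070  4e 40 18 18 18 18 18 18  18 18 b9 9f 59 43 19 7f  |N@..........YC..|   
00000080  f4 2b 8d 3b 55 99 72 bc  bc bc bc bc bc bc bc 40  |.+.;U.r........@|   
00000090  4e db 6f 67 fe                                    |N.og.           |   
                                                                                 
                                                                                 
                                                                                 
                                                                                 
                                                                                 
                                                                                 


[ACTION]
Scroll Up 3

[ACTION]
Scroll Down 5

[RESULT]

00000050  a5 a8 e8 e8 e8 e8 e8 e8  39 6d 8d b7 90 81 f3 ba  |........9m......|   
00000060  35 e4 4a fb 14 11 a3 3c  95 a8 87 88 0d 4e 4e 4e  |5.J....<.....NNN|   
00000070  4e 40 18 18 18 18 18 18  18 18 b9 9f 59 43 19 7f  |N@..........YC..|   
00000080  f4 2b 8d 3b 55 99 72 bc  bc bc bc bc bc bc bc 40  |.+.;U.r........@|   
00000090  4e db 6f 67 fe                                    |N.og.           |   
                                                                                 
                                                                                 
                                                                                 
                                                                                 
                                                                                 
                                                                                 
                                                                                 
                                                                                 
                                                                                 
                                                                                 
                                                                                 


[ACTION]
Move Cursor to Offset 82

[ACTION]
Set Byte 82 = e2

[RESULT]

00000050  a5 a8 E2 e8 e8 e8 e8 e8  39 6d 8d b7 90 81 f3 ba  |........9m......|   
00000060  35 e4 4a fb 14 11 a3 3c  95 a8 87 88 0d 4e 4e 4e  |5.J....<.....NNN|   
00000070  4e 40 18 18 18 18 18 18  18 18 b9 9f 59 43 19 7f  |N@..........YC..|   
00000080  f4 2b 8d 3b 55 99 72 bc  bc bc bc bc bc bc bc 40  |.+.;U.r........@|   
00000090  4e db 6f 67 fe                                    |N.og.           |   
                                                                                 
                                                                                 
                                                                                 
                                                                                 
                                                                                 
                                                                                 
                                                                                 
                                                                                 
                                                                                 
                                                                                 
                                                                                 
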